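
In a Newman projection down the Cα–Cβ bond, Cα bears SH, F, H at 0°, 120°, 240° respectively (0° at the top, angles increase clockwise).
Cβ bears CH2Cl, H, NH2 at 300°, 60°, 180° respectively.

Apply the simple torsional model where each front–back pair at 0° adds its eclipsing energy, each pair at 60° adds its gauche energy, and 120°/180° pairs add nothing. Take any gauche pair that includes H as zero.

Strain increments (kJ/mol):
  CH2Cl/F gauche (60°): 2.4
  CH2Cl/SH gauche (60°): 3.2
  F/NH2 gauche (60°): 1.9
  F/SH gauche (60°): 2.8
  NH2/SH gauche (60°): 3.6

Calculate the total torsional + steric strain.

5.1 kJ/mol

This conformer is staggered. SH at 0° is gauche with CH2Cl at 300° (3.2); F at 120° is gauche with NH2 at 180° (1.9). Total 5.1 kJ/mol.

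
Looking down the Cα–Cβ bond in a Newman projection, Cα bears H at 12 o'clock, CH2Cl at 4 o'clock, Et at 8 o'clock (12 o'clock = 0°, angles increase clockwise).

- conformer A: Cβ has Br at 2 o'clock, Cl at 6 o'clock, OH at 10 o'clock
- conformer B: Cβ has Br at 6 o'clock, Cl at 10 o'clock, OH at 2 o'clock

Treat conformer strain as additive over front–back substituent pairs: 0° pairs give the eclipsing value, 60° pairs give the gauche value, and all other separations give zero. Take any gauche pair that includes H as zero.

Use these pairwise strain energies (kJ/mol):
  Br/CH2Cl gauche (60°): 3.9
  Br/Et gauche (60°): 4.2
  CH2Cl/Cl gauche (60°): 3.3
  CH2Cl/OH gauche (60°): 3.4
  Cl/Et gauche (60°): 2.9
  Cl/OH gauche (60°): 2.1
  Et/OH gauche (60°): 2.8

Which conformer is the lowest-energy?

A is staggered. CH2Cl at 120° is gauche with Br at 60° (3.9); CH2Cl at 120° is gauche with Cl at 180° (3.3); Et at 240° is gauche with Cl at 180° (2.9); Et at 240° is gauche with OH at 300° (2.8). Total 12.9 kJ/mol.
B is staggered. CH2Cl at 120° is gauche with Br at 180° (3.9); CH2Cl at 120° is gauche with OH at 60° (3.4); Et at 240° is gauche with Br at 180° (4.2); Et at 240° is gauche with Cl at 300° (2.9). Total 14.4 kJ/mol.
A has the lowest total (12.9 kJ/mol).

A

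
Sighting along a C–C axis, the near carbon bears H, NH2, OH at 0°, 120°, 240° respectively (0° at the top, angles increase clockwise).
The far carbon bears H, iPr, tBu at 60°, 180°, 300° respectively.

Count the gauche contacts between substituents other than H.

3

Non-H gauche pairs: NH2(120°)/iPr(180°); OH(240°)/iPr(180°); OH(240°)/tBu(300°) — 3 interactions.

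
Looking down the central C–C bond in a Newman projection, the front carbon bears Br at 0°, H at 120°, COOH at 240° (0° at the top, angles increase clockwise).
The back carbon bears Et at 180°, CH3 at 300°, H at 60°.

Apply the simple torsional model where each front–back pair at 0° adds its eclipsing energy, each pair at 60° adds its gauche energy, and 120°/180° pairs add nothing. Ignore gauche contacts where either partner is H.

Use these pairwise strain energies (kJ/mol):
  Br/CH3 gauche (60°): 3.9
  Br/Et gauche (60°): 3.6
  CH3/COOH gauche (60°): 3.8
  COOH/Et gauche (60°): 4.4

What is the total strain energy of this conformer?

12.1 kJ/mol

This conformer (staggered): Br–CH3 gauche, COOH–Et gauche, COOH–CH3 gauche; 3.9 + 4.4 + 3.8 = 12.1 kJ/mol.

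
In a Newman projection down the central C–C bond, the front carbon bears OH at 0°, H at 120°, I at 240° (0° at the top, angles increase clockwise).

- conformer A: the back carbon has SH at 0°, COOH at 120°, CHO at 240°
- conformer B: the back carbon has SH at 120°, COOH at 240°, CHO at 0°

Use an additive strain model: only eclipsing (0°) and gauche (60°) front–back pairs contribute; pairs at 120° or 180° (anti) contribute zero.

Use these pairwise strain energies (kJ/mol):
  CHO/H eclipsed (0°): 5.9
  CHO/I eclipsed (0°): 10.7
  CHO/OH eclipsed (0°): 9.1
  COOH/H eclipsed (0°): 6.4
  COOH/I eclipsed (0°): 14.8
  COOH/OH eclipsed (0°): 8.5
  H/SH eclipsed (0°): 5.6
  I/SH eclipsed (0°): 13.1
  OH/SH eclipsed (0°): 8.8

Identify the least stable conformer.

B

A (eclipsed): OH(0°)/SH(0°) eclipsed 8.8; H(120°)/COOH(120°) eclipsed 6.4; I(240°)/CHO(240°) eclipsed 10.7 → 25.9 kJ/mol.
B (eclipsed): OH(0°)/CHO(0°) eclipsed 9.1; H(120°)/SH(120°) eclipsed 5.6; I(240°)/COOH(240°) eclipsed 14.8 → 29.5 kJ/mol.
B has the highest total (29.5 kJ/mol).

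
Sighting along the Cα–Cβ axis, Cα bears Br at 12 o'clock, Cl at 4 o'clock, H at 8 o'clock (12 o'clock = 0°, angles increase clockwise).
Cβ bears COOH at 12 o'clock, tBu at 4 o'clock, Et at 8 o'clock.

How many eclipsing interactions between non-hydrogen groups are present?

Non-H eclipsing pairs: Br(0°)/COOH(0°); Cl(120°)/tBu(120°) — 2 interactions.

2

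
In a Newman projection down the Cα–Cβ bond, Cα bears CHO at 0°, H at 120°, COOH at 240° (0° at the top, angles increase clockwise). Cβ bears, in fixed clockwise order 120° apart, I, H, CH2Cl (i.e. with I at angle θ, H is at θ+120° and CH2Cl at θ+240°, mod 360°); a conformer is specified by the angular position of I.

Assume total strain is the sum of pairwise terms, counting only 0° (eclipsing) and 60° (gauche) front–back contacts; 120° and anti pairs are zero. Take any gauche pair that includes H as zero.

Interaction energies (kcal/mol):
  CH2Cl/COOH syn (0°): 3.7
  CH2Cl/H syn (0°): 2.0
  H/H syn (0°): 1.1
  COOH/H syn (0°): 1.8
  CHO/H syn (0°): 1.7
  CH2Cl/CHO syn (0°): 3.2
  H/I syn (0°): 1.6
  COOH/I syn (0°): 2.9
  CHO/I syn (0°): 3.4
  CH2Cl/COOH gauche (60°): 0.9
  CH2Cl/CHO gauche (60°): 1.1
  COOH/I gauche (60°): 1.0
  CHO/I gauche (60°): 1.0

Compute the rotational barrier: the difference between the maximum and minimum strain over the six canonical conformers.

6.1 kcal/mol

I at 0° (eclipsed): CHO(0°)/I(0°) eclipsed 3.4; H(120°)/H(120°) eclipsed 1.1; COOH(240°)/CH2Cl(240°) eclipsed 3.7 → 8.2 kcal/mol.
I at 60° (staggered): CHO(0°)/I(60°) gauche 1.0; CHO(0°)/CH2Cl(300°) gauche 1.1; COOH(240°)/CH2Cl(300°) gauche 0.9 → 3.0 kcal/mol.
I at 120° (eclipsed): CHO(0°)/CH2Cl(0°) eclipsed 3.2; H(120°)/I(120°) eclipsed 1.6; COOH(240°)/H(240°) eclipsed 1.8 → 6.6 kcal/mol.
I at 180° (staggered): CHO(0°)/CH2Cl(60°) gauche 1.1; COOH(240°)/I(180°) gauche 1.0 → 2.1 kcal/mol.
I at 240° (eclipsed): CHO(0°)/H(0°) eclipsed 1.7; H(120°)/CH2Cl(120°) eclipsed 2.0; COOH(240°)/I(240°) eclipsed 2.9 → 6.6 kcal/mol.
I at 300° (staggered): CHO(0°)/I(300°) gauche 1.0; COOH(240°)/I(300°) gauche 1.0; COOH(240°)/CH2Cl(180°) gauche 0.9 → 2.9 kcal/mol.
Max at 0° (8.2 kcal/mol), min at 180° (2.1 kcal/mol); barrier = 6.1 kcal/mol.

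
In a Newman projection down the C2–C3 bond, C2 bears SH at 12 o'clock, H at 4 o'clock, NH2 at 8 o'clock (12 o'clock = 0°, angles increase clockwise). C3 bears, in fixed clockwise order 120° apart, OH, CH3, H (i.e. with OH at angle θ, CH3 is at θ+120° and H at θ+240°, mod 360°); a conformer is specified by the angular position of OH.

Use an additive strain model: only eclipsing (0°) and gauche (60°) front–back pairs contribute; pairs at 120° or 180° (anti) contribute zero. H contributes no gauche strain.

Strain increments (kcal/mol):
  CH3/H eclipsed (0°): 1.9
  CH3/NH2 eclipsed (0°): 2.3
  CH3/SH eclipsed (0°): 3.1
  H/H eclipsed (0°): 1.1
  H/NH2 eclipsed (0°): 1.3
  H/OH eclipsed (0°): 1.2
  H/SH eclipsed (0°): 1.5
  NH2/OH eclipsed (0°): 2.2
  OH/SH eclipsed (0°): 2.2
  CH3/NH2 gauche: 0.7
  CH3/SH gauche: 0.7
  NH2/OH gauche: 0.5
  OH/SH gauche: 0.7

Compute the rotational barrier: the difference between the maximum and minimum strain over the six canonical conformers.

OH at 0° (eclipsed): SH(0°)/OH(0°) eclipsed 2.2; H(120°)/CH3(120°) eclipsed 1.9; NH2(240°)/H(240°) eclipsed 1.3 → 5.4 kcal/mol.
OH at 60° (staggered): SH(0°)/OH(60°) gauche 0.7; NH2(240°)/CH3(180°) gauche 0.7 → 1.4 kcal/mol.
OH at 120° (eclipsed): SH(0°)/H(0°) eclipsed 1.5; H(120°)/OH(120°) eclipsed 1.2; NH2(240°)/CH3(240°) eclipsed 2.3 → 5.0 kcal/mol.
OH at 180° (staggered): SH(0°)/CH3(300°) gauche 0.7; NH2(240°)/OH(180°) gauche 0.5; NH2(240°)/CH3(300°) gauche 0.7 → 1.9 kcal/mol.
OH at 240° (eclipsed): SH(0°)/CH3(0°) eclipsed 3.1; H(120°)/H(120°) eclipsed 1.1; NH2(240°)/OH(240°) eclipsed 2.2 → 6.4 kcal/mol.
OH at 300° (staggered): SH(0°)/OH(300°) gauche 0.7; SH(0°)/CH3(60°) gauche 0.7; NH2(240°)/OH(300°) gauche 0.5 → 1.9 kcal/mol.
Max at 240° (6.4 kcal/mol), min at 60° (1.4 kcal/mol); barrier = 5.0 kcal/mol.

5.0 kcal/mol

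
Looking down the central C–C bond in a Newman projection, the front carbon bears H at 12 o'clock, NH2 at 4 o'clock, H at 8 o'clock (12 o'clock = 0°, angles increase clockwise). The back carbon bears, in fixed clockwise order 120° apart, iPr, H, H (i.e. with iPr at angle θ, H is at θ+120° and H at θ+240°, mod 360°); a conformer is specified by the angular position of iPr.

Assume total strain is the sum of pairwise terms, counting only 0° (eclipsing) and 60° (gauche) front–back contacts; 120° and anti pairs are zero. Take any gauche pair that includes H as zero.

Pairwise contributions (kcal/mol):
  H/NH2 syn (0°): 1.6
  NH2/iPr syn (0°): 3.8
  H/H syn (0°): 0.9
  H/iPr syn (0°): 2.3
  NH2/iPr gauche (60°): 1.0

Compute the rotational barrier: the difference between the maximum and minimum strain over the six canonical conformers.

iPr at 0° is eclipsed. H at 0° is eclipsed with iPr at 0° (2.3); NH2 at 120° is eclipsed with H at 120° (1.6); H at 240° is eclipsed with H at 240° (0.9). Total 4.8 kcal/mol.
iPr at 60° is staggered. NH2 at 120° is gauche with iPr at 60° (1.0). Total 1.0 kcal/mol.
iPr at 120° is eclipsed. H at 0° is eclipsed with H at 0° (0.9); NH2 at 120° is eclipsed with iPr at 120° (3.8); H at 240° is eclipsed with H at 240° (0.9). Total 5.6 kcal/mol.
iPr at 180° is staggered. NH2 at 120° is gauche with iPr at 180° (1.0). Total 1.0 kcal/mol.
iPr at 240° is eclipsed. H at 0° is eclipsed with H at 0° (0.9); NH2 at 120° is eclipsed with H at 120° (1.6); H at 240° is eclipsed with iPr at 240° (2.3). Total 4.8 kcal/mol.
iPr at 300° (staggered): no non-H gauche contacts → 0.0 kcal/mol.
Max at 120° (5.6 kcal/mol), min at 300° (0.0 kcal/mol); barrier = 5.6 kcal/mol.

5.6 kcal/mol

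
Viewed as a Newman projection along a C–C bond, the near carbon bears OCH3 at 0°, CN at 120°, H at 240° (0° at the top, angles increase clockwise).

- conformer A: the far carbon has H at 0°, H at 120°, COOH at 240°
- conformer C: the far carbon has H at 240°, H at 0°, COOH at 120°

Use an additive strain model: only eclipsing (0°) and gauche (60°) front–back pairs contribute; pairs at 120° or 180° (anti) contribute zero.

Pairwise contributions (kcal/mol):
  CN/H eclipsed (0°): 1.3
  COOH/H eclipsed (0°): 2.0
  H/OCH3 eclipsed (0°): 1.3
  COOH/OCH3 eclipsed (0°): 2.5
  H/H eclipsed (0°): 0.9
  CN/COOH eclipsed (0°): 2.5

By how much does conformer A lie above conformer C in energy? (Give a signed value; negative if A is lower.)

A (eclipsed): OCH3(0°)/H(0°) eclipsed 1.3; CN(120°)/H(120°) eclipsed 1.3; H(240°)/COOH(240°) eclipsed 2.0 → 4.6 kcal/mol.
C (eclipsed): OCH3(0°)/H(0°) eclipsed 1.3; CN(120°)/COOH(120°) eclipsed 2.5; H(240°)/H(240°) eclipsed 0.9 → 4.7 kcal/mol.
E(A) − E(C) = 4.6 − 4.7 = -0.1 kcal/mol.

-0.1 kcal/mol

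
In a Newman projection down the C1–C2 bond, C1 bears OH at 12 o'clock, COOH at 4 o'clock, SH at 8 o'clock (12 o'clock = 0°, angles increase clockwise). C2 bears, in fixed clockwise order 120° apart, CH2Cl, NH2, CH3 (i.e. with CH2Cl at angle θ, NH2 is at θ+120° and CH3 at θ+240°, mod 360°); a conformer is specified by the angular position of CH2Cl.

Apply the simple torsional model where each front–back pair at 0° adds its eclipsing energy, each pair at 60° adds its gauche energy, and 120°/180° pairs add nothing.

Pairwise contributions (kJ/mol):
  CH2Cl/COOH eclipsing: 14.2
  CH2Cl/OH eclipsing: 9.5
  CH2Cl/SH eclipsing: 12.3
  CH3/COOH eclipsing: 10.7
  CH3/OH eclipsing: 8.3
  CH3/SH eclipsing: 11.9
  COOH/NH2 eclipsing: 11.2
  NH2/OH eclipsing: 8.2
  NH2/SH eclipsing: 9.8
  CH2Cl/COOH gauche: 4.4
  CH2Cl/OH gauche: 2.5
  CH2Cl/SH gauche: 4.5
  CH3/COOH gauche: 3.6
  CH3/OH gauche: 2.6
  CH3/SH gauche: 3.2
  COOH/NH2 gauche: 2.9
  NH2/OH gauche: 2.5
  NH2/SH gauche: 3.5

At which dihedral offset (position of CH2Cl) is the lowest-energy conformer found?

60°

CH2Cl at 0° (eclipsed): OH(0°)/CH2Cl(0°) eclipsed 9.5; COOH(120°)/NH2(120°) eclipsed 11.2; SH(240°)/CH3(240°) eclipsed 11.9 → 32.6 kJ/mol.
CH2Cl at 60° (staggered): OH(0°)/CH2Cl(60°) gauche 2.5; OH(0°)/CH3(300°) gauche 2.6; COOH(120°)/CH2Cl(60°) gauche 4.4; COOH(120°)/NH2(180°) gauche 2.9; SH(240°)/NH2(180°) gauche 3.5; SH(240°)/CH3(300°) gauche 3.2 → 19.1 kJ/mol.
CH2Cl at 120° (eclipsed): OH(0°)/CH3(0°) eclipsed 8.3; COOH(120°)/CH2Cl(120°) eclipsed 14.2; SH(240°)/NH2(240°) eclipsed 9.8 → 32.3 kJ/mol.
CH2Cl at 180° (staggered): OH(0°)/NH2(300°) gauche 2.5; OH(0°)/CH3(60°) gauche 2.6; COOH(120°)/CH2Cl(180°) gauche 4.4; COOH(120°)/CH3(60°) gauche 3.6; SH(240°)/CH2Cl(180°) gauche 4.5; SH(240°)/NH2(300°) gauche 3.5 → 21.1 kJ/mol.
CH2Cl at 240° (eclipsed): OH(0°)/NH2(0°) eclipsed 8.2; COOH(120°)/CH3(120°) eclipsed 10.7; SH(240°)/CH2Cl(240°) eclipsed 12.3 → 31.2 kJ/mol.
CH2Cl at 300° (staggered): OH(0°)/CH2Cl(300°) gauche 2.5; OH(0°)/NH2(60°) gauche 2.5; COOH(120°)/NH2(60°) gauche 2.9; COOH(120°)/CH3(180°) gauche 3.6; SH(240°)/CH2Cl(300°) gauche 4.5; SH(240°)/CH3(180°) gauche 3.2 → 19.2 kJ/mol.
The minimum (19.1 kJ/mol) occurs with CH2Cl at 60°.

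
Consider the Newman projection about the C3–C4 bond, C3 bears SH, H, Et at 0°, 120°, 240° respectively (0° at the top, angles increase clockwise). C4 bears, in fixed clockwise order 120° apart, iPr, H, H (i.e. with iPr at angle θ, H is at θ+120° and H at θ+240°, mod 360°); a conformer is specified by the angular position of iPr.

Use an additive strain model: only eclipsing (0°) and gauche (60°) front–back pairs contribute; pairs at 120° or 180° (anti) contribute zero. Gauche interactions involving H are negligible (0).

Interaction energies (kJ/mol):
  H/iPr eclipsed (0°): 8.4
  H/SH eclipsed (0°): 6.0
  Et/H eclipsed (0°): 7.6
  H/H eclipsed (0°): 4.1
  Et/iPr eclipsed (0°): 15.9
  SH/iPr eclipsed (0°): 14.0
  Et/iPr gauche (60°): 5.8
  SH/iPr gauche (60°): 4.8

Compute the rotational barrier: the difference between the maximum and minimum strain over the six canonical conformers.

21.2 kJ/mol

iPr at 0° (eclipsed): SH(0°)/iPr(0°) eclipsed 14.0; H(120°)/H(120°) eclipsed 4.1; Et(240°)/H(240°) eclipsed 7.6 → 25.7 kJ/mol.
iPr at 60° (staggered): SH(0°)/iPr(60°) gauche 4.8 → 4.8 kJ/mol.
iPr at 120° (eclipsed): SH(0°)/H(0°) eclipsed 6.0; H(120°)/iPr(120°) eclipsed 8.4; Et(240°)/H(240°) eclipsed 7.6 → 22.0 kJ/mol.
iPr at 180° (staggered): Et(240°)/iPr(180°) gauche 5.8 → 5.8 kJ/mol.
iPr at 240° (eclipsed): SH(0°)/H(0°) eclipsed 6.0; H(120°)/H(120°) eclipsed 4.1; Et(240°)/iPr(240°) eclipsed 15.9 → 26.0 kJ/mol.
iPr at 300° (staggered): SH(0°)/iPr(300°) gauche 4.8; Et(240°)/iPr(300°) gauche 5.8 → 10.6 kJ/mol.
Max at 240° (26.0 kJ/mol), min at 60° (4.8 kJ/mol); barrier = 21.2 kJ/mol.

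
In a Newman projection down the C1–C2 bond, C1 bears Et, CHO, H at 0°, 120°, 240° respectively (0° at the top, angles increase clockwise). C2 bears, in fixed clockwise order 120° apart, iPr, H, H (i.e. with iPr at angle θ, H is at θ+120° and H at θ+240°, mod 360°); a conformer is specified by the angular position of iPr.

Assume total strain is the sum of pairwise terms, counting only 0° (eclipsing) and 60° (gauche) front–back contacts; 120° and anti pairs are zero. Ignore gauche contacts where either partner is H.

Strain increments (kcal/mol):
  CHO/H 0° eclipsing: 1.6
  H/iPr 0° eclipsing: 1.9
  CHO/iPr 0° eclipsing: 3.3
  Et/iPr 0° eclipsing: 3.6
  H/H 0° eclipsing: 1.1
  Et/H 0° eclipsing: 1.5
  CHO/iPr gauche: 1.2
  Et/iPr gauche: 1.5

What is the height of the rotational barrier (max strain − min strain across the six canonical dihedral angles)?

5.1 kcal/mol

iPr at 0° is eclipsed. Et at 0° is eclipsed with iPr at 0° (3.6); CHO at 120° is eclipsed with H at 120° (1.6); H at 240° is eclipsed with H at 240° (1.1). Total 6.3 kcal/mol.
iPr at 60° is staggered. Et at 0° is gauche with iPr at 60° (1.5); CHO at 120° is gauche with iPr at 60° (1.2). Total 2.7 kcal/mol.
iPr at 120° is eclipsed. Et at 0° is eclipsed with H at 0° (1.5); CHO at 120° is eclipsed with iPr at 120° (3.3); H at 240° is eclipsed with H at 240° (1.1). Total 5.9 kcal/mol.
iPr at 180° is staggered. CHO at 120° is gauche with iPr at 180° (1.2). Total 1.2 kcal/mol.
iPr at 240° is eclipsed. Et at 0° is eclipsed with H at 0° (1.5); CHO at 120° is eclipsed with H at 120° (1.6); H at 240° is eclipsed with iPr at 240° (1.9). Total 5.0 kcal/mol.
iPr at 300° is staggered. Et at 0° is gauche with iPr at 300° (1.5). Total 1.5 kcal/mol.
Max at 0° (6.3 kcal/mol), min at 180° (1.2 kcal/mol); barrier = 5.1 kcal/mol.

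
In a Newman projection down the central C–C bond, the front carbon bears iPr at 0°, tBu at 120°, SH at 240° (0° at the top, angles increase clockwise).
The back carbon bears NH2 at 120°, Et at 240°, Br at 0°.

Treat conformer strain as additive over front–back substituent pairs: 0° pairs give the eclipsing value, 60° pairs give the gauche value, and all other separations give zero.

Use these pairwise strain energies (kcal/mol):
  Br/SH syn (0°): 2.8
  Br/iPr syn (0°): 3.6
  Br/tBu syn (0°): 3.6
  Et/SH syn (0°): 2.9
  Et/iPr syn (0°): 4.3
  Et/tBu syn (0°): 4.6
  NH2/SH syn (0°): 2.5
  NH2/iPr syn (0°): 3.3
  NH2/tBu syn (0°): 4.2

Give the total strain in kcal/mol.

10.7 kcal/mol

This conformer (eclipsed): iPr–Br eclipsed, tBu–NH2 eclipsed, SH–Et eclipsed; 3.6 + 4.2 + 2.9 = 10.7 kcal/mol.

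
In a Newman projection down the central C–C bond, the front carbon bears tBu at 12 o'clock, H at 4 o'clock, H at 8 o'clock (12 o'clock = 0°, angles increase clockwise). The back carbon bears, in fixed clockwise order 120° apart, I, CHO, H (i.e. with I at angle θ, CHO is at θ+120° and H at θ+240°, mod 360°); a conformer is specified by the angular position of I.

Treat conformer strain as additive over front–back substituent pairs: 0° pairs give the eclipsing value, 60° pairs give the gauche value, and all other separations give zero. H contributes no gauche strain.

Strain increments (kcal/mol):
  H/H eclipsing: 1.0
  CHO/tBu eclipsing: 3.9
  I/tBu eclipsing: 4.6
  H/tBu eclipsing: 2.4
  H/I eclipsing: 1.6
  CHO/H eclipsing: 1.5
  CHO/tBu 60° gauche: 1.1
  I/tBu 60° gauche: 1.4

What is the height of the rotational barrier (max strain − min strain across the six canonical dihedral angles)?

I at 0° (eclipsed): tBu(0°)/I(0°) eclipsed 4.6; H(120°)/CHO(120°) eclipsed 1.5; H(240°)/H(240°) eclipsed 1.0 → 7.1 kcal/mol.
I at 60° (staggered): tBu(0°)/I(60°) gauche 1.4 → 1.4 kcal/mol.
I at 120° (eclipsed): tBu(0°)/H(0°) eclipsed 2.4; H(120°)/I(120°) eclipsed 1.6; H(240°)/CHO(240°) eclipsed 1.5 → 5.5 kcal/mol.
I at 180° (staggered): tBu(0°)/CHO(300°) gauche 1.1 → 1.1 kcal/mol.
I at 240° (eclipsed): tBu(0°)/CHO(0°) eclipsed 3.9; H(120°)/H(120°) eclipsed 1.0; H(240°)/I(240°) eclipsed 1.6 → 6.5 kcal/mol.
I at 300° (staggered): tBu(0°)/I(300°) gauche 1.4; tBu(0°)/CHO(60°) gauche 1.1 → 2.5 kcal/mol.
Max at 0° (7.1 kcal/mol), min at 180° (1.1 kcal/mol); barrier = 6.0 kcal/mol.

6.0 kcal/mol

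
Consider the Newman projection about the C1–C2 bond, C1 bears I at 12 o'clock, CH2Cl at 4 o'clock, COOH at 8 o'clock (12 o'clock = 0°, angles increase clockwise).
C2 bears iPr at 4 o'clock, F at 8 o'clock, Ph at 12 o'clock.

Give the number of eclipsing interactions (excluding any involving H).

3

Non-H eclipsing pairs: I(0°)/Ph(0°); CH2Cl(120°)/iPr(120°); COOH(240°)/F(240°) — 3 interactions.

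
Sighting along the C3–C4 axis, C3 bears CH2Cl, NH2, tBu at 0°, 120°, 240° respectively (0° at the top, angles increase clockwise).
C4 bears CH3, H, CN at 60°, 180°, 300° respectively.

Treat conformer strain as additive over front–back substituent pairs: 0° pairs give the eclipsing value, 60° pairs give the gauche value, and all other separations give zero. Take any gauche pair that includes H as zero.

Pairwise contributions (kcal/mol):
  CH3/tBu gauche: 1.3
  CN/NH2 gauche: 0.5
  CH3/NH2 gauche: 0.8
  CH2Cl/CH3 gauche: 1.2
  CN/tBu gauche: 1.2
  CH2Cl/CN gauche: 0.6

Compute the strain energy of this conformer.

This conformer (staggered): CH2Cl(0°)/CH3(60°) gauche 1.2; CH2Cl(0°)/CN(300°) gauche 0.6; NH2(120°)/CH3(60°) gauche 0.8; tBu(240°)/CN(300°) gauche 1.2 → 3.8 kcal/mol.

3.8 kcal/mol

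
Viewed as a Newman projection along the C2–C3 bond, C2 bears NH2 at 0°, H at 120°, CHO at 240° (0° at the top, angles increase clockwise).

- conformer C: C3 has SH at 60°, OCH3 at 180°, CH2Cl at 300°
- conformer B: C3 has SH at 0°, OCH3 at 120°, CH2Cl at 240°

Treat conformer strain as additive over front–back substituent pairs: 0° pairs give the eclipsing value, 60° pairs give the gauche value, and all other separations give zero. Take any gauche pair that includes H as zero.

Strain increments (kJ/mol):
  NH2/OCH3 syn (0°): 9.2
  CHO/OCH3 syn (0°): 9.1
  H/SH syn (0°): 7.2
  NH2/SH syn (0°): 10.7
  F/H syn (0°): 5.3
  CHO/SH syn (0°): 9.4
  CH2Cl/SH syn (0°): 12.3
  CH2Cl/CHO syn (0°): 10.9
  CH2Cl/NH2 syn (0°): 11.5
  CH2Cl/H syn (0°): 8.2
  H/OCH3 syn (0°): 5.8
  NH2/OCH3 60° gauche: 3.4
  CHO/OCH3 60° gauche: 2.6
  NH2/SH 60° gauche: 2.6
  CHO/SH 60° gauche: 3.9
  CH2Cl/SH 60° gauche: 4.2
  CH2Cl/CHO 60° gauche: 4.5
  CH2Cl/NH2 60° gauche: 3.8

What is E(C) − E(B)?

C (staggered): NH2–SH gauche, NH2–CH2Cl gauche, CHO–OCH3 gauche, CHO–CH2Cl gauche; 2.6 + 3.8 + 2.6 + 4.5 = 13.5 kJ/mol.
B (eclipsed): NH2–SH eclipsed, H–OCH3 eclipsed, CHO–CH2Cl eclipsed; 10.7 + 5.8 + 10.9 = 27.4 kJ/mol.
E(C) − E(B) = 13.5 − 27.4 = -13.9 kJ/mol.

-13.9 kJ/mol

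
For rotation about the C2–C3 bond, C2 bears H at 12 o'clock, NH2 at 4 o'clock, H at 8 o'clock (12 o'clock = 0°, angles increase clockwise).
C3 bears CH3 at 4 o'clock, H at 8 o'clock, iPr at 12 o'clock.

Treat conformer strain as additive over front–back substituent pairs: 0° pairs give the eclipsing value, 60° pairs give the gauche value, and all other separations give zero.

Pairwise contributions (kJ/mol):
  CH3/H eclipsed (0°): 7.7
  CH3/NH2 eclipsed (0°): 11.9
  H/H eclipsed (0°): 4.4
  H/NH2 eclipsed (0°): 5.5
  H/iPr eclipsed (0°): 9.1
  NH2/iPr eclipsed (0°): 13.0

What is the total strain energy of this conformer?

25.4 kJ/mol

This conformer is eclipsed. H at 0° is eclipsed with iPr at 0° (9.1); NH2 at 120° is eclipsed with CH3 at 120° (11.9); H at 240° is eclipsed with H at 240° (4.4). Total 25.4 kJ/mol.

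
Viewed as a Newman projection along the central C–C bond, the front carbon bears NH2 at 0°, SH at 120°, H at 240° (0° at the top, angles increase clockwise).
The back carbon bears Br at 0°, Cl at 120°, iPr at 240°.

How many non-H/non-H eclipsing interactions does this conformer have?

Non-H eclipsing pairs: NH2(0°)/Br(0°); SH(120°)/Cl(120°) — 2 interactions.

2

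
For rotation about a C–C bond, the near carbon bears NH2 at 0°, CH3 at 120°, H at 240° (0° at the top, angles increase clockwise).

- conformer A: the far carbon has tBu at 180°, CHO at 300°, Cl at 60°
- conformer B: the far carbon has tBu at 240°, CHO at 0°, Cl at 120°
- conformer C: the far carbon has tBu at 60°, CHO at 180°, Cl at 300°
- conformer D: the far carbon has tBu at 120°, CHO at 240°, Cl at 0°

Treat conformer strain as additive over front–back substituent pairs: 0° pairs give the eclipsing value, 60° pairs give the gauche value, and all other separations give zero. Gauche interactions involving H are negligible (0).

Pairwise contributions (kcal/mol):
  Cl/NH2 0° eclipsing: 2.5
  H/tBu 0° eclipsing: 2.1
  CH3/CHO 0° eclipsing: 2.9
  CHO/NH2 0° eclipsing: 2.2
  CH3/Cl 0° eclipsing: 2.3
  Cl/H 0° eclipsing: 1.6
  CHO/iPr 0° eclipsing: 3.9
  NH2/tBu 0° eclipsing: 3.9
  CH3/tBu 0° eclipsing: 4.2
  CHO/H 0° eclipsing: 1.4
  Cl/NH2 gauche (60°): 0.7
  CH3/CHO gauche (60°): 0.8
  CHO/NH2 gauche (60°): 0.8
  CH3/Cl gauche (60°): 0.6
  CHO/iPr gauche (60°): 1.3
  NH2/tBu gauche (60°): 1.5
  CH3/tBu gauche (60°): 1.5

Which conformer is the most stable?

A (staggered): NH2–CHO gauche, NH2–Cl gauche, CH3–tBu gauche, CH3–Cl gauche; 0.8 + 0.7 + 1.5 + 0.6 = 3.6 kcal/mol.
B (eclipsed): NH2–CHO eclipsed, CH3–Cl eclipsed, H–tBu eclipsed; 2.2 + 2.3 + 2.1 = 6.6 kcal/mol.
C (staggered): NH2–tBu gauche, NH2–Cl gauche, CH3–tBu gauche, CH3–CHO gauche; 1.5 + 0.7 + 1.5 + 0.8 = 4.5 kcal/mol.
D (eclipsed): NH2–Cl eclipsed, CH3–tBu eclipsed, H–CHO eclipsed; 2.5 + 4.2 + 1.4 = 8.1 kcal/mol.
A has the lowest total (3.6 kcal/mol).

A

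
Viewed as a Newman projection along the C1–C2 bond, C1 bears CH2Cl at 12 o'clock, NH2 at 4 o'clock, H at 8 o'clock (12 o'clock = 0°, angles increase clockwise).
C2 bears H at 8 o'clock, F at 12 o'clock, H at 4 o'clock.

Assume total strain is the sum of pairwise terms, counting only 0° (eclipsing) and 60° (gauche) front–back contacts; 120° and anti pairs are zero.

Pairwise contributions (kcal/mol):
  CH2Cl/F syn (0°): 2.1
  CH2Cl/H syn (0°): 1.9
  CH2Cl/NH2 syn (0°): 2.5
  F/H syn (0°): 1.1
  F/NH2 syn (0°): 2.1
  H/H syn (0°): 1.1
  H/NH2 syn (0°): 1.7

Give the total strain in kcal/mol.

This conformer (eclipsed): CH2Cl–F eclipsed, NH2–H eclipsed, H–H eclipsed; 2.1 + 1.7 + 1.1 = 4.9 kcal/mol.

4.9 kcal/mol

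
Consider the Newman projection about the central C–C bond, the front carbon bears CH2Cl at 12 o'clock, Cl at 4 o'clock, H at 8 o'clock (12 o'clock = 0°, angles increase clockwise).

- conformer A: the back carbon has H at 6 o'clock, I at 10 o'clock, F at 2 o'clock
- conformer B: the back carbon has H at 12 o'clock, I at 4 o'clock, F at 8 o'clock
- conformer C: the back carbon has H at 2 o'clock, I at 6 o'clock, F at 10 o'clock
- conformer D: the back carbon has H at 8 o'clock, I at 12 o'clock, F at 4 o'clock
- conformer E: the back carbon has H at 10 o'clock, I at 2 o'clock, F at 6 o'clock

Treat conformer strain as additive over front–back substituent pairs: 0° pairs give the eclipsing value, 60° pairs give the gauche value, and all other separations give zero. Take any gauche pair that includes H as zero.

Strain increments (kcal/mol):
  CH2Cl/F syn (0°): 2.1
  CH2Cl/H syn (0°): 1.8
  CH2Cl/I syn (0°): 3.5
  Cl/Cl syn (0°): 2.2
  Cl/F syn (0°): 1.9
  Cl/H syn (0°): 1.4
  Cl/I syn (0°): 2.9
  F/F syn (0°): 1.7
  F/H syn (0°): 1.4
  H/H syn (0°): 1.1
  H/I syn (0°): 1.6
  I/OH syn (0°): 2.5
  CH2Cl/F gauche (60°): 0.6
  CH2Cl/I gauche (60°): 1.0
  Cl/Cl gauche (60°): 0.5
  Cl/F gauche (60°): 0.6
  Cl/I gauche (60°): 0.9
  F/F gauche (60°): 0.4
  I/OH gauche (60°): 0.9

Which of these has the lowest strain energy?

A (staggered): CH2Cl–I gauche, CH2Cl–F gauche, Cl–F gauche; 1.0 + 0.6 + 0.6 = 2.2 kcal/mol.
B (eclipsed): CH2Cl–H eclipsed, Cl–I eclipsed, H–F eclipsed; 1.8 + 2.9 + 1.4 = 6.1 kcal/mol.
C (staggered): CH2Cl–F gauche, Cl–I gauche; 0.6 + 0.9 = 1.5 kcal/mol.
D (eclipsed): CH2Cl–I eclipsed, Cl–F eclipsed, H–H eclipsed; 3.5 + 1.9 + 1.1 = 6.5 kcal/mol.
E (staggered): CH2Cl–I gauche, Cl–I gauche, Cl–F gauche; 1.0 + 0.9 + 0.6 = 2.5 kcal/mol.
C has the lowest total (1.5 kcal/mol).

C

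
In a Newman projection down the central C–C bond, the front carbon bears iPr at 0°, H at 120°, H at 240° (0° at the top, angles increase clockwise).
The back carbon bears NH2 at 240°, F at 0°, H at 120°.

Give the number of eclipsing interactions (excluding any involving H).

Non-H eclipsing pairs: iPr(0°)/F(0°) — 1 interaction.

1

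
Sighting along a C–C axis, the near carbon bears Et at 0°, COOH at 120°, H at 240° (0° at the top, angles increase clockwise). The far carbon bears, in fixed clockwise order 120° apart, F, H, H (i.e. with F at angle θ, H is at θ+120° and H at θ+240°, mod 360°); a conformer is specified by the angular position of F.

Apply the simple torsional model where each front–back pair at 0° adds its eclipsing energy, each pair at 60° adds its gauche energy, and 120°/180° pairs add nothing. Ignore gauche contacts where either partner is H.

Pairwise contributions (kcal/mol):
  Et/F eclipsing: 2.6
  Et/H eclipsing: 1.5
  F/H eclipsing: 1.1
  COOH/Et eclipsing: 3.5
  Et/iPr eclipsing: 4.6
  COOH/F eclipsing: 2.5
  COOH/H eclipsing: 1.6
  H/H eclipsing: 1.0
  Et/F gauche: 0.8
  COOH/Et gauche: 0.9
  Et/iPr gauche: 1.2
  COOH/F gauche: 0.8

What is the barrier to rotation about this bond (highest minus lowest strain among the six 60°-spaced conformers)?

4.4 kcal/mol

F at 0° (eclipsed): Et(0°)/F(0°) eclipsed 2.6; COOH(120°)/H(120°) eclipsed 1.6; H(240°)/H(240°) eclipsed 1.0 → 5.2 kcal/mol.
F at 60° (staggered): Et(0°)/F(60°) gauche 0.8; COOH(120°)/F(60°) gauche 0.8 → 1.6 kcal/mol.
F at 120° (eclipsed): Et(0°)/H(0°) eclipsed 1.5; COOH(120°)/F(120°) eclipsed 2.5; H(240°)/H(240°) eclipsed 1.0 → 5.0 kcal/mol.
F at 180° (staggered): COOH(120°)/F(180°) gauche 0.8 → 0.8 kcal/mol.
F at 240° (eclipsed): Et(0°)/H(0°) eclipsed 1.5; COOH(120°)/H(120°) eclipsed 1.6; H(240°)/F(240°) eclipsed 1.1 → 4.2 kcal/mol.
F at 300° (staggered): Et(0°)/F(300°) gauche 0.8 → 0.8 kcal/mol.
Max at 0° (5.2 kcal/mol), min at 180° (0.8 kcal/mol); barrier = 4.4 kcal/mol.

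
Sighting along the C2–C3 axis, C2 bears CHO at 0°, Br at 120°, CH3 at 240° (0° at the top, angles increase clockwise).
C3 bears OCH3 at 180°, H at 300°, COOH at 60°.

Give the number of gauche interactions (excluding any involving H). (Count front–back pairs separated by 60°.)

4

Non-H gauche pairs: CHO(0°)/COOH(60°); Br(120°)/OCH3(180°); Br(120°)/COOH(60°); CH3(240°)/OCH3(180°) — 4 interactions.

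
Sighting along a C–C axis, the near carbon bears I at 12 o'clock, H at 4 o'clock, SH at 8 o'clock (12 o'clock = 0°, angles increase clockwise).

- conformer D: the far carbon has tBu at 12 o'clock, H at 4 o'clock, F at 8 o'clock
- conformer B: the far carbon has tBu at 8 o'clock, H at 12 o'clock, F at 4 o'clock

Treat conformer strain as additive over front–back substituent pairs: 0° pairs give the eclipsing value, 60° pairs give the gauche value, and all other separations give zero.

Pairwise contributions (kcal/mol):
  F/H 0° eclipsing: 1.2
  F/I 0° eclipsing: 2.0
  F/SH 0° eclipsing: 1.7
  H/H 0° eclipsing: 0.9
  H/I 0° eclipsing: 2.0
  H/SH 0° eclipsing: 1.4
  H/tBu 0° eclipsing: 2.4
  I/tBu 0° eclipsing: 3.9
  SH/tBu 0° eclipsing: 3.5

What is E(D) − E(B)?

-0.2 kcal/mol

D (eclipsed): I–tBu eclipsed, H–H eclipsed, SH–F eclipsed; 3.9 + 0.9 + 1.7 = 6.5 kcal/mol.
B (eclipsed): I–H eclipsed, H–F eclipsed, SH–tBu eclipsed; 2.0 + 1.2 + 3.5 = 6.7 kcal/mol.
E(D) − E(B) = 6.5 − 6.7 = -0.2 kcal/mol.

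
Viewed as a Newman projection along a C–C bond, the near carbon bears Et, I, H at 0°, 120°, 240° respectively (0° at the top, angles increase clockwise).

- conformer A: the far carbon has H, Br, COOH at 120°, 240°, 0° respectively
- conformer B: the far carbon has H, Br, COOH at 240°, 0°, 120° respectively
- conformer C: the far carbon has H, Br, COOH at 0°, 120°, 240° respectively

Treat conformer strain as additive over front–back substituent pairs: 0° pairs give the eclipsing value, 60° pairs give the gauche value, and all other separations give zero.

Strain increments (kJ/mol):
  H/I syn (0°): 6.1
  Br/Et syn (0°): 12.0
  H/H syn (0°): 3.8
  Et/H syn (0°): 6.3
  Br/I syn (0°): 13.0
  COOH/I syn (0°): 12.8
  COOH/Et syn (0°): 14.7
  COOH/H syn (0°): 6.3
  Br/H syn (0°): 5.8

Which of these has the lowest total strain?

C

A (eclipsed): Et(0°)/COOH(0°) eclipsed 14.7; I(120°)/H(120°) eclipsed 6.1; H(240°)/Br(240°) eclipsed 5.8 → 26.6 kJ/mol.
B (eclipsed): Et(0°)/Br(0°) eclipsed 12.0; I(120°)/COOH(120°) eclipsed 12.8; H(240°)/H(240°) eclipsed 3.8 → 28.6 kJ/mol.
C (eclipsed): Et(0°)/H(0°) eclipsed 6.3; I(120°)/Br(120°) eclipsed 13.0; H(240°)/COOH(240°) eclipsed 6.3 → 25.6 kJ/mol.
C has the lowest total (25.6 kJ/mol).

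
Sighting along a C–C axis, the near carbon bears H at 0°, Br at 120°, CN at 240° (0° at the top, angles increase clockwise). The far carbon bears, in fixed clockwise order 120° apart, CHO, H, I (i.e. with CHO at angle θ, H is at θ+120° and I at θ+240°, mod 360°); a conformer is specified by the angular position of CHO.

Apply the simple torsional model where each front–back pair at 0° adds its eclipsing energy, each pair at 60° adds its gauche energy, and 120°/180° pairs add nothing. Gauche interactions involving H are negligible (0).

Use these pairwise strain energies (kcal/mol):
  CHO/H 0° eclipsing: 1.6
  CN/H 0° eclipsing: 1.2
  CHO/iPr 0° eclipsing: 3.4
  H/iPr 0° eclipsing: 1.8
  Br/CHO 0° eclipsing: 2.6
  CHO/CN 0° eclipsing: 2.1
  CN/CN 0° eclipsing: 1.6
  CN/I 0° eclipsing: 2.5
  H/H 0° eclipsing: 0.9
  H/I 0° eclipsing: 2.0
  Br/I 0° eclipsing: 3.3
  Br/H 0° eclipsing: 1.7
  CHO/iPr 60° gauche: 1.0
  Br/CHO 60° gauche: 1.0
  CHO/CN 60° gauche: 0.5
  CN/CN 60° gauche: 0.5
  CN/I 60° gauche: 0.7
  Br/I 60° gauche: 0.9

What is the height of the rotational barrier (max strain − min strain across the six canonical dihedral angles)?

4.6 kcal/mol

CHO at 0° (eclipsed): H(0°)/CHO(0°) eclipsed 1.6; Br(120°)/H(120°) eclipsed 1.7; CN(240°)/I(240°) eclipsed 2.5 → 5.8 kcal/mol.
CHO at 60° (staggered): Br(120°)/CHO(60°) gauche 1.0; CN(240°)/I(300°) gauche 0.7 → 1.7 kcal/mol.
CHO at 120° (eclipsed): H(0°)/I(0°) eclipsed 2.0; Br(120°)/CHO(120°) eclipsed 2.6; CN(240°)/H(240°) eclipsed 1.2 → 5.8 kcal/mol.
CHO at 180° (staggered): Br(120°)/CHO(180°) gauche 1.0; Br(120°)/I(60°) gauche 0.9; CN(240°)/CHO(180°) gauche 0.5 → 2.4 kcal/mol.
CHO at 240° (eclipsed): H(0°)/H(0°) eclipsed 0.9; Br(120°)/I(120°) eclipsed 3.3; CN(240°)/CHO(240°) eclipsed 2.1 → 6.3 kcal/mol.
CHO at 300° (staggered): Br(120°)/I(180°) gauche 0.9; CN(240°)/CHO(300°) gauche 0.5; CN(240°)/I(180°) gauche 0.7 → 2.1 kcal/mol.
Max at 240° (6.3 kcal/mol), min at 60° (1.7 kcal/mol); barrier = 4.6 kcal/mol.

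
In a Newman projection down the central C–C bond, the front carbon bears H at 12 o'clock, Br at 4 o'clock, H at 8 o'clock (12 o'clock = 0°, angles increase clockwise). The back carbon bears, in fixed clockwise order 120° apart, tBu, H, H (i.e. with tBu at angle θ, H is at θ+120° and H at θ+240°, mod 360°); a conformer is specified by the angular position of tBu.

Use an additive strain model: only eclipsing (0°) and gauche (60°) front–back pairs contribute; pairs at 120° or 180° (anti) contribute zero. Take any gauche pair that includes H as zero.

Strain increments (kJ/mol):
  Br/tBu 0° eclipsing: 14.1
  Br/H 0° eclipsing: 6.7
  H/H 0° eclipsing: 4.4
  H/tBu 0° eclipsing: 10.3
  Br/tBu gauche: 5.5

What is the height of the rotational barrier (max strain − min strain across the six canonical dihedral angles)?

22.9 kJ/mol

tBu at 0° (eclipsed): H(0°)/tBu(0°) eclipsed 10.3; Br(120°)/H(120°) eclipsed 6.7; H(240°)/H(240°) eclipsed 4.4 → 21.4 kJ/mol.
tBu at 60° (staggered): Br(120°)/tBu(60°) gauche 5.5 → 5.5 kJ/mol.
tBu at 120° (eclipsed): H(0°)/H(0°) eclipsed 4.4; Br(120°)/tBu(120°) eclipsed 14.1; H(240°)/H(240°) eclipsed 4.4 → 22.9 kJ/mol.
tBu at 180° (staggered): Br(120°)/tBu(180°) gauche 5.5 → 5.5 kJ/mol.
tBu at 240° (eclipsed): H(0°)/H(0°) eclipsed 4.4; Br(120°)/H(120°) eclipsed 6.7; H(240°)/tBu(240°) eclipsed 10.3 → 21.4 kJ/mol.
tBu at 300° (staggered): no non-H gauche contacts → 0.0 kJ/mol.
Max at 120° (22.9 kJ/mol), min at 300° (0.0 kJ/mol); barrier = 22.9 kJ/mol.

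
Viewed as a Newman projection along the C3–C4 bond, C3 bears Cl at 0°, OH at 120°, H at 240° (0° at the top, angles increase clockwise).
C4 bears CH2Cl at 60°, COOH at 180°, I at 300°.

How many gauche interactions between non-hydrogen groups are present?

4

Non-H gauche pairs: Cl(0°)/CH2Cl(60°); Cl(0°)/I(300°); OH(120°)/CH2Cl(60°); OH(120°)/COOH(180°) — 4 interactions.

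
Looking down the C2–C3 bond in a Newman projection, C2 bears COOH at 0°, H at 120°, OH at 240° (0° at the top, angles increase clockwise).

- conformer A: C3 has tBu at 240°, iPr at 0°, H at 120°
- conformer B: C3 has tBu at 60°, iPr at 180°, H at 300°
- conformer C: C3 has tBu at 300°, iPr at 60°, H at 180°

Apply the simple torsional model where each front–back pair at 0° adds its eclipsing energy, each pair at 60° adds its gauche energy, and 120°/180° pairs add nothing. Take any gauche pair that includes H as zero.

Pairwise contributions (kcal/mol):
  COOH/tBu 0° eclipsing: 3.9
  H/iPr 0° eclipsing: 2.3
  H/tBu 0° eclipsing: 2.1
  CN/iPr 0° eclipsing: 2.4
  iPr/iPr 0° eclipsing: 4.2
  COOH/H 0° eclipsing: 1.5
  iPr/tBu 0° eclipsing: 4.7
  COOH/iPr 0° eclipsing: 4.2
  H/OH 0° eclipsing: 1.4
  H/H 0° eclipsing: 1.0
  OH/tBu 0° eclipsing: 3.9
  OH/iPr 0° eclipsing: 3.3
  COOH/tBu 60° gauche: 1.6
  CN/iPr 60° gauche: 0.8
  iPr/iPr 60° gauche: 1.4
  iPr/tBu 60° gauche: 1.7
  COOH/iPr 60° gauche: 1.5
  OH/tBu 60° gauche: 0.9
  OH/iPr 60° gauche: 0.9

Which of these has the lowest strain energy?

B

A (eclipsed): COOH(0°)/iPr(0°) eclipsed 4.2; H(120°)/H(120°) eclipsed 1.0; OH(240°)/tBu(240°) eclipsed 3.9 → 9.1 kcal/mol.
B (staggered): COOH(0°)/tBu(60°) gauche 1.6; OH(240°)/iPr(180°) gauche 0.9 → 2.5 kcal/mol.
C (staggered): COOH(0°)/tBu(300°) gauche 1.6; COOH(0°)/iPr(60°) gauche 1.5; OH(240°)/tBu(300°) gauche 0.9 → 4.0 kcal/mol.
B has the lowest total (2.5 kcal/mol).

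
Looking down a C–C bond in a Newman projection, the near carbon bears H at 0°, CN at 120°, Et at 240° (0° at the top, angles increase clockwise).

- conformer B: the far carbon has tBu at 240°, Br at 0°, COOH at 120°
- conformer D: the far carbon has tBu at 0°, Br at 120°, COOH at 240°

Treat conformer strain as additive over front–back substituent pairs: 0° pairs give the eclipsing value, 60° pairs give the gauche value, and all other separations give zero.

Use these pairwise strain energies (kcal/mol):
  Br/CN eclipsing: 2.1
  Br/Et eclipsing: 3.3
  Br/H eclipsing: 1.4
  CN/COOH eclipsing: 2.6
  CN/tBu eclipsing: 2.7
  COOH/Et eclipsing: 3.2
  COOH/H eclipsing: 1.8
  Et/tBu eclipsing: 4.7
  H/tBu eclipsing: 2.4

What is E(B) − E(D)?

B (eclipsed): H(0°)/Br(0°) eclipsed 1.4; CN(120°)/COOH(120°) eclipsed 2.6; Et(240°)/tBu(240°) eclipsed 4.7 → 8.7 kcal/mol.
D (eclipsed): H(0°)/tBu(0°) eclipsed 2.4; CN(120°)/Br(120°) eclipsed 2.1; Et(240°)/COOH(240°) eclipsed 3.2 → 7.7 kcal/mol.
E(B) − E(D) = 8.7 − 7.7 = +1.0 kcal/mol.

+1.0 kcal/mol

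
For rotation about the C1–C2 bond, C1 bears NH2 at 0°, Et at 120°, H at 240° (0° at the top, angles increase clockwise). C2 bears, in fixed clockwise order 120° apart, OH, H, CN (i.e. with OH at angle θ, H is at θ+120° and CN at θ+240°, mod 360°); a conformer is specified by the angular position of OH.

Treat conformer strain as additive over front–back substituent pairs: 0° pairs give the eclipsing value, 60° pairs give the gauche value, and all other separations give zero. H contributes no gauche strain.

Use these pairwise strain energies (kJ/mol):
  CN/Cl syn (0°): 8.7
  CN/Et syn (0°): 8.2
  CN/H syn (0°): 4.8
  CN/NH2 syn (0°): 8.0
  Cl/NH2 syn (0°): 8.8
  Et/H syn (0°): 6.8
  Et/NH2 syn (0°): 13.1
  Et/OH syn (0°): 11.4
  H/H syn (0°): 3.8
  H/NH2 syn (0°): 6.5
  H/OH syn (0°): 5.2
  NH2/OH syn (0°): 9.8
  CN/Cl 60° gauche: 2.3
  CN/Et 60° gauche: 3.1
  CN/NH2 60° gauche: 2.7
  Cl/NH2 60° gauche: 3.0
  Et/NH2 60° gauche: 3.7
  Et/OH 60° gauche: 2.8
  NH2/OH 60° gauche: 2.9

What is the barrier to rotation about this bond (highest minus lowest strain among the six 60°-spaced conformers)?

17.2 kJ/mol

OH at 0° (eclipsed): NH2–OH eclipsed, Et–H eclipsed, H–CN eclipsed; 9.8 + 6.8 + 4.8 = 21.4 kJ/mol.
OH at 60° (staggered): NH2–OH gauche, NH2–CN gauche, Et–OH gauche; 2.9 + 2.7 + 2.8 = 8.4 kJ/mol.
OH at 120° (eclipsed): NH2–CN eclipsed, Et–OH eclipsed, H–H eclipsed; 8.0 + 11.4 + 3.8 = 23.2 kJ/mol.
OH at 180° (staggered): NH2–CN gauche, Et–OH gauche, Et–CN gauche; 2.7 + 2.8 + 3.1 = 8.6 kJ/mol.
OH at 240° (eclipsed): NH2–H eclipsed, Et–CN eclipsed, H–OH eclipsed; 6.5 + 8.2 + 5.2 = 19.9 kJ/mol.
OH at 300° (staggered): NH2–OH gauche, Et–CN gauche; 2.9 + 3.1 = 6.0 kJ/mol.
Max at 120° (23.2 kJ/mol), min at 300° (6.0 kJ/mol); barrier = 17.2 kJ/mol.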